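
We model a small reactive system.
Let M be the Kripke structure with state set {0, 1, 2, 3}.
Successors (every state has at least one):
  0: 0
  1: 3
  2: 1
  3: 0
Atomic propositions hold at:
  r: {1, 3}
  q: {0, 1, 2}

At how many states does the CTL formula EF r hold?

3

EF r: least fixpoint, start Z0 = {1, 3}, add states with some successor in Z. Z1 = {1, 2, 3}; fixed.
Sat(EF r) = {1, 2, 3}
|Sat(EF r)| = |{1, 2, 3}| = 3.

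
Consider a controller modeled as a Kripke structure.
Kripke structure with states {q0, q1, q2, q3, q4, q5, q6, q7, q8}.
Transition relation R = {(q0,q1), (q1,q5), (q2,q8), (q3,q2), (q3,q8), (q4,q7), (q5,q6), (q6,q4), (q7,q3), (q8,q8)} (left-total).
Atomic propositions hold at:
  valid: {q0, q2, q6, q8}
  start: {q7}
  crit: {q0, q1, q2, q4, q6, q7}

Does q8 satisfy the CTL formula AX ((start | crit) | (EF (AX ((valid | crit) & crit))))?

No

Sat(start | crit) = {q0, q1, q2, q4, q6, q7}
Sat(valid | crit) = {q0, q1, q2, q4, q6, q7, q8}
Sat((valid | crit) & crit) = {q0, q1, q2, q4, q6, q7}
Sat(AX ((valid | crit) & crit)) = {s : every successor in {q0, q1, q2, q4, q6, q7}} = {q0, q4, q5, q6}
EF (AX ((valid | crit) & crit)): least fixpoint, start Z0 = {q0, q4, q5, q6}, add states with some successor in Z. Z1 = {q0, q1, q4, q5, q6}; fixed.
Sat(EF (AX ((valid | crit) & crit))) = {q0, q1, q4, q5, q6}
Sat((start | crit) | (EF (AX ((valid | crit) & crit)))) = {q0, q1, q2, q4, q5, q6, q7}
Sat(AX ((start | crit) | (EF (AX ((valid | crit) & crit))))) = {s : every successor in {q0, q1, q2, q4, q5, q6, q7}} = {q0, q1, q4, q5, q6}
q8 ∉ Sat(AX ((start | crit) | (EF (AX ((valid | crit) & crit))))) = {q0, q1, q4, q5, q6}, so the formula does not hold at q8.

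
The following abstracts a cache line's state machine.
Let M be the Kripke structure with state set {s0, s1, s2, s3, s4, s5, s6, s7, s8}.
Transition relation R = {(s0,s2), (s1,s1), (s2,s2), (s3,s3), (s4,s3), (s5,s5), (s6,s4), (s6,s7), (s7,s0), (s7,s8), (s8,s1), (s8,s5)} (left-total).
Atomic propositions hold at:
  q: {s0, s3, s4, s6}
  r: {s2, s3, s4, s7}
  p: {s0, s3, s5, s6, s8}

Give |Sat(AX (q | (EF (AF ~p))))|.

7

Sat(~p) = {s1, s2, s4, s7}
AF ~p: least fixpoint, start Z0 = {s1, s2, s4, s7}, add states with every successor in Z. Z1 = {s0, s1, s2, s4, s6, s7}; fixed.
Sat(AF ~p) = {s0, s1, s2, s4, s6, s7}
EF (AF ~p): least fixpoint, start Z0 = {s0, s1, s2, s4, s6, s7}, add states with some successor in Z. Z1 = {s0, s1, s2, s4, s6, s7, s8}; fixed.
Sat(EF (AF ~p)) = {s0, s1, s2, s4, s6, s7, s8}
Sat(q | (EF (AF ~p))) = {s0, s1, s2, s3, s4, s6, s7, s8}
Sat(AX (q | (EF (AF ~p)))) = {s : every successor in {s0, s1, s2, s3, s4, s6, s7, s8}} = {s0, s1, s2, s3, s4, s6, s7}
|Sat(AX (q | (EF (AF ~p))))| = |{s0, s1, s2, s3, s4, s6, s7}| = 7.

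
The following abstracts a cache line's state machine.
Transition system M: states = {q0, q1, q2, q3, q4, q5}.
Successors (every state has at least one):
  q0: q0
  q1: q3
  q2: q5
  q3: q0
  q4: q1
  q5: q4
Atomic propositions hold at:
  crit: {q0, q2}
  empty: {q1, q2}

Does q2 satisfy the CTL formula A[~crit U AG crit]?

Sat(~crit) = {q1, q3, q4, q5}
AG crit: greatest fixpoint, start Z0 = {q0, q2}, keep only states in Sat with every successor in Z. Z1 = {q0}; fixed.
Sat(AG crit) = {q0}
A[~crit U AG crit]: least fixpoint, start Z0 = Sat(AG crit) = {q0}, add states in Sat(~crit) with every successor in Z. Z1 = {q0, q3}; Z2 = {q0, q1, q3}; Z3 = {q0, q1, q3, q4}; Z4 = {q0, q1, q3, q4, q5}; fixed.
Sat(A[~crit U AG crit]) = {q0, q1, q3, q4, q5}
q2 ∉ Sat(A[~crit U AG crit]) = {q0, q1, q3, q4, q5}, so the formula does not hold at q2.

No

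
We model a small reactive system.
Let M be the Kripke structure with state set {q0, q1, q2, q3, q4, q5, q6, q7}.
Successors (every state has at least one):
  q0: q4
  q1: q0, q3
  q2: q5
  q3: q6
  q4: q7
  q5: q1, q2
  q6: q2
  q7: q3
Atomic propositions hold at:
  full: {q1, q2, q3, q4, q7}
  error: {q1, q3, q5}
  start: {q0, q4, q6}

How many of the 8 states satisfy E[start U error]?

E[start U error]: least fixpoint, start Z0 = Sat(error) = {q1, q3, q5}, add states in Sat(start) with some successor in Z. Already a fixed point.
Sat(E[start U error]) = {q1, q3, q5}
|Sat(E[start U error])| = |{q1, q3, q5}| = 3.

3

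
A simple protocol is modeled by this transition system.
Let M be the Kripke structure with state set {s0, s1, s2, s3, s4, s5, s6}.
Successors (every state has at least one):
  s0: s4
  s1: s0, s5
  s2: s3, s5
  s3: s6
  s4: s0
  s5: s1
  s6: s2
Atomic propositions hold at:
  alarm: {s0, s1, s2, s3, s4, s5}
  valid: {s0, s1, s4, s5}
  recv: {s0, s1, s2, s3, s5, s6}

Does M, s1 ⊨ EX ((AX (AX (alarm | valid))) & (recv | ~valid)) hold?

Yes

Sat(alarm | valid) = {s0, s1, s2, s3, s4, s5}
Sat(AX (alarm | valid)) = {s : every successor in {s0, s1, s2, s3, s4, s5}} = {s0, s1, s2, s4, s5, s6}
Sat(AX (AX (alarm | valid))) = {s : every successor in {s0, s1, s2, s4, s5, s6}} = {s0, s1, s3, s4, s5, s6}
Sat(~valid) = {s2, s3, s6}
Sat(recv | ~valid) = {s0, s1, s2, s3, s5, s6}
Sat((AX (AX (alarm | valid))) & (recv | ~valid)) = {s0, s1, s3, s5, s6}
Sat(EX ((AX (AX (alarm | valid))) & (recv | ~valid))) = {s : some successor in {s0, s1, s3, s5, s6}} = {s1, s2, s3, s4, s5}
s1 ∈ Sat(EX ((AX (AX (alarm | valid))) & (recv | ~valid))) = {s1, s2, s3, s4, s5}, so the formula holds at s1.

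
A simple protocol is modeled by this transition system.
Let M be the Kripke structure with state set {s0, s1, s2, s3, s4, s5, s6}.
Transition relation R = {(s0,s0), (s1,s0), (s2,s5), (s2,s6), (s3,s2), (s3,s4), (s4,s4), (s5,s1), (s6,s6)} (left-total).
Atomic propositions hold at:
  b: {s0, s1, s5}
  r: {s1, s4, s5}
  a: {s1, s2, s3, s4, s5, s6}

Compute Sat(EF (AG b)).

AG b: greatest fixpoint, start Z0 = {s0, s1, s5}, keep only states in Sat with every successor in Z. Already a fixed point.
Sat(AG b) = {s0, s1, s5}
EF (AG b): least fixpoint, start Z0 = {s0, s1, s5}, add states with some successor in Z. Z1 = {s0, s1, s2, s5}; Z2 = {s0, s1, s2, s3, s5}; fixed.
Sat(EF (AG b)) = {s0, s1, s2, s3, s5}

{s0, s1, s2, s3, s5}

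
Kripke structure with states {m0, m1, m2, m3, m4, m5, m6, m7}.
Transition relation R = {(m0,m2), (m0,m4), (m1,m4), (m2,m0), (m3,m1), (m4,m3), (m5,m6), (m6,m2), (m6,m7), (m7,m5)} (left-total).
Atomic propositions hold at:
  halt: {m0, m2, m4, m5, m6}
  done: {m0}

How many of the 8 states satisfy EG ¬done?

6

Sat(¬done) = {m1, m2, m3, m4, m5, m6, m7}
EG ¬done: greatest fixpoint, start Z0 = {m1, m2, m3, m4, m5, m6, m7}, keep only states in Sat with some successor in Z. Z1 = {m1, m3, m4, m5, m6, m7}; fixed.
Sat(EG ¬done) = {m1, m3, m4, m5, m6, m7}
|Sat(EG ¬done)| = |{m1, m3, m4, m5, m6, m7}| = 6.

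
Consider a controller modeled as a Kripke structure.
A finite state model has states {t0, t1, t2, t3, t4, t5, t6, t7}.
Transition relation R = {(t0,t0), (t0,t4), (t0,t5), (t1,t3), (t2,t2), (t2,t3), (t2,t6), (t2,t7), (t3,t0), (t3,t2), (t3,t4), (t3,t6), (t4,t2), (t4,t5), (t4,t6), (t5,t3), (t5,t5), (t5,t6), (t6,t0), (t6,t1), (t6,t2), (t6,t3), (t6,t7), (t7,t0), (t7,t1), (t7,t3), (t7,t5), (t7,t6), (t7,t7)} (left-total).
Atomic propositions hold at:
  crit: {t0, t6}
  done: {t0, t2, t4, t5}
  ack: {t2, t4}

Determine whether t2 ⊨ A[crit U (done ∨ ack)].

Sat(done ∨ ack) = {t0, t2, t4, t5}
A[crit U (done ∨ ack)]: least fixpoint, start Z0 = Sat((done ∨ ack)) = {t0, t2, t4, t5}, add states in Sat(crit) with every successor in Z. Already a fixed point.
Sat(A[crit U (done ∨ ack)]) = {t0, t2, t4, t5}
t2 ∈ Sat(A[crit U (done ∨ ack)]) = {t0, t2, t4, t5}, so the formula holds at t2.

Yes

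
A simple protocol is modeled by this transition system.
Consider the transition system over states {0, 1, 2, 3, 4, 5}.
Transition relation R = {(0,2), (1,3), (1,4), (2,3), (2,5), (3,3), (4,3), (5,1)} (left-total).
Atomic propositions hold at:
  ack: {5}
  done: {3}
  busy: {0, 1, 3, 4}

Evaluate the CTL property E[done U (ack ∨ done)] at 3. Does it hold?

Yes

Sat(ack ∨ done) = {3, 5}
E[done U (ack ∨ done)]: least fixpoint, start Z0 = Sat((ack ∨ done)) = {3, 5}, add states in Sat(done) with some successor in Z. Already a fixed point.
Sat(E[done U (ack ∨ done)]) = {3, 5}
3 ∈ Sat(E[done U (ack ∨ done)]) = {3, 5}, so the formula holds at 3.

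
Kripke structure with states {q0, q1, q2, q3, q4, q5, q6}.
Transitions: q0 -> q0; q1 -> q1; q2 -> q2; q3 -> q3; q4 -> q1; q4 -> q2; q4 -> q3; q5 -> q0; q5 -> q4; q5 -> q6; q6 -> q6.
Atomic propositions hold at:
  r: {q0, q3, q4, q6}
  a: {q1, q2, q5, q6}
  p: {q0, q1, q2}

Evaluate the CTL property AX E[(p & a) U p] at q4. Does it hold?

Sat(p & a) = {q1, q2}
E[(p & a) U p]: least fixpoint, start Z0 = Sat(p) = {q0, q1, q2}, add states in Sat(p & a) with some successor in Z. Already a fixed point.
Sat(E[(p & a) U p]) = {q0, q1, q2}
Sat(AX E[(p & a) U p]) = {s : every successor in {q0, q1, q2}} = {q0, q1, q2}
q4 ∉ Sat(AX E[(p & a) U p]) = {q0, q1, q2}, so the formula does not hold at q4.

No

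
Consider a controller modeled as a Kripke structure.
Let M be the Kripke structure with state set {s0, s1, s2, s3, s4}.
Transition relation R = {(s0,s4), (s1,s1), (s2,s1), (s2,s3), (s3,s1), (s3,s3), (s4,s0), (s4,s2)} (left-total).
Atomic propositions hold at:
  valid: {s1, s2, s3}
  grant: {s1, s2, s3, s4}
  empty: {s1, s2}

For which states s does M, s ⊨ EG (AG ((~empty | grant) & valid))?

Sat(~empty) = {s0, s3, s4}
Sat(~empty | grant) = {s0, s1, s2, s3, s4}
Sat((~empty | grant) & valid) = {s1, s2, s3}
AG ((~empty | grant) & valid): greatest fixpoint, start Z0 = {s1, s2, s3}, keep only states in Sat with every successor in Z. Already a fixed point.
Sat(AG ((~empty | grant) & valid)) = {s1, s2, s3}
EG (AG ((~empty | grant) & valid)): greatest fixpoint, start Z0 = {s1, s2, s3}, keep only states in Sat with some successor in Z. Already a fixed point.
Sat(EG (AG ((~empty | grant) & valid))) = {s1, s2, s3}

{s1, s2, s3}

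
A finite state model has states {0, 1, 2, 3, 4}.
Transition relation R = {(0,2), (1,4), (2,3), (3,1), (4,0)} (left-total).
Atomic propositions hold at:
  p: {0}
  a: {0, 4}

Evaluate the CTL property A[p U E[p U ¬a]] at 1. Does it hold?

Yes

Sat(¬a) = {1, 2, 3}
E[p U ¬a]: least fixpoint, start Z0 = Sat(¬a) = {1, 2, 3}, add states in Sat(p) with some successor in Z. Z1 = {0, 1, 2, 3}; fixed.
Sat(E[p U ¬a]) = {0, 1, 2, 3}
A[p U E[p U ¬a]]: least fixpoint, start Z0 = Sat(E[p U ¬a]) = {0, 1, 2, 3}, add states in Sat(p) with every successor in Z. Already a fixed point.
Sat(A[p U E[p U ¬a]]) = {0, 1, 2, 3}
1 ∈ Sat(A[p U E[p U ¬a]]) = {0, 1, 2, 3}, so the formula holds at 1.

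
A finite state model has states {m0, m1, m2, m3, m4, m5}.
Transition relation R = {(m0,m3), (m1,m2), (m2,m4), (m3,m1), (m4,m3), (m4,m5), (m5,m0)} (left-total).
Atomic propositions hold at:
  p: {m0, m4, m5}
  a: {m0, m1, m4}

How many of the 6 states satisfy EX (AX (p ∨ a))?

Sat(p ∨ a) = {m0, m1, m4, m5}
Sat(AX (p ∨ a)) = {s : every successor in {m0, m1, m4, m5}} = {m2, m3, m5}
Sat(EX (AX (p ∨ a))) = {s : some successor in {m2, m3, m5}} = {m0, m1, m4}
|Sat(EX (AX (p ∨ a)))| = |{m0, m1, m4}| = 3.

3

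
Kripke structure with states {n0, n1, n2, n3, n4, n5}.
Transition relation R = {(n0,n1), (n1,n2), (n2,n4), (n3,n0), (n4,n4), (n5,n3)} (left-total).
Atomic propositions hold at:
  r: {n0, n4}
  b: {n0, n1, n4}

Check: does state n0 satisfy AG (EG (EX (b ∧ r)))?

Sat(b ∧ r) = {n0, n4}
Sat(EX (b ∧ r)) = {s : some successor in {n0, n4}} = {n2, n3, n4}
EG (EX (b ∧ r)): greatest fixpoint, start Z0 = {n2, n3, n4}, keep only states in Sat with some successor in Z. Z1 = {n2, n4}; fixed.
Sat(EG (EX (b ∧ r))) = {n2, n4}
AG (EG (EX (b ∧ r))): greatest fixpoint, start Z0 = {n2, n4}, keep only states in Sat with every successor in Z. Already a fixed point.
Sat(AG (EG (EX (b ∧ r)))) = {n2, n4}
n0 ∉ Sat(AG (EG (EX (b ∧ r)))) = {n2, n4}, so the formula does not hold at n0.

No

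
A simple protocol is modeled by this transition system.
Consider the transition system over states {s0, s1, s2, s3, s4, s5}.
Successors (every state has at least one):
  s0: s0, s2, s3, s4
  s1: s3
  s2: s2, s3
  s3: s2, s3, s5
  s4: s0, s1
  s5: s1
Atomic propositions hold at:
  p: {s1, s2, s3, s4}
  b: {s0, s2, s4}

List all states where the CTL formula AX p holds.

Sat(AX p) = {s : every successor in {s1, s2, s3, s4}} = {s1, s2, s5}

{s1, s2, s5}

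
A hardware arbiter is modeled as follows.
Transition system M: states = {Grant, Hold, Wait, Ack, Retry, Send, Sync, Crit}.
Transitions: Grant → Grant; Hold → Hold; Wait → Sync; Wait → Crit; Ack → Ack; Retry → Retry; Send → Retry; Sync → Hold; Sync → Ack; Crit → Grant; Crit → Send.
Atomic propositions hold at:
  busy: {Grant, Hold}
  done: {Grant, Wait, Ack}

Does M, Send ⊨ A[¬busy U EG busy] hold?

Sat(¬busy) = {Wait, Ack, Retry, Send, Sync, Crit}
EG busy: greatest fixpoint, start Z0 = {Grant, Hold}, keep only states in Sat with some successor in Z. Already a fixed point.
Sat(EG busy) = {Grant, Hold}
A[¬busy U EG busy]: least fixpoint, start Z0 = Sat(EG busy) = {Grant, Hold}, add states in Sat(¬busy) with every successor in Z. Already a fixed point.
Sat(A[¬busy U EG busy]) = {Grant, Hold}
Send ∉ Sat(A[¬busy U EG busy]) = {Grant, Hold}, so the formula does not hold at Send.

No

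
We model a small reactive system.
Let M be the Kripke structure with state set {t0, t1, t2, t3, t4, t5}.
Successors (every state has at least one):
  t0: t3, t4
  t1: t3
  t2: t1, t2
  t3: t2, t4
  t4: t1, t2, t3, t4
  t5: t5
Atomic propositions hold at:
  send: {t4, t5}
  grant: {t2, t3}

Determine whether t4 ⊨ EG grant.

No

EG grant: greatest fixpoint, start Z0 = {t2, t3}, keep only states in Sat with some successor in Z. Already a fixed point.
Sat(EG grant) = {t2, t3}
t4 ∉ Sat(EG grant) = {t2, t3}, so the formula does not hold at t4.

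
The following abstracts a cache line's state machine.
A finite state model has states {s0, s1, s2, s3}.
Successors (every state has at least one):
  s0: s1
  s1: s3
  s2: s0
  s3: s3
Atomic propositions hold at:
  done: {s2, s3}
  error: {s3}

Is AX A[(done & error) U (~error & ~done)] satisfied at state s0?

Sat(done & error) = {s3}
Sat(~error) = {s0, s1, s2}
Sat(~done) = {s0, s1}
Sat(~error & ~done) = {s0, s1}
A[(done & error) U (~error & ~done)]: least fixpoint, start Z0 = Sat((~error & ~done)) = {s0, s1}, add states in Sat(done & error) with every successor in Z. Already a fixed point.
Sat(A[(done & error) U (~error & ~done)]) = {s0, s1}
Sat(AX A[(done & error) U (~error & ~done)]) = {s : every successor in {s0, s1}} = {s0, s2}
s0 ∈ Sat(AX A[(done & error) U (~error & ~done)]) = {s0, s2}, so the formula holds at s0.

Yes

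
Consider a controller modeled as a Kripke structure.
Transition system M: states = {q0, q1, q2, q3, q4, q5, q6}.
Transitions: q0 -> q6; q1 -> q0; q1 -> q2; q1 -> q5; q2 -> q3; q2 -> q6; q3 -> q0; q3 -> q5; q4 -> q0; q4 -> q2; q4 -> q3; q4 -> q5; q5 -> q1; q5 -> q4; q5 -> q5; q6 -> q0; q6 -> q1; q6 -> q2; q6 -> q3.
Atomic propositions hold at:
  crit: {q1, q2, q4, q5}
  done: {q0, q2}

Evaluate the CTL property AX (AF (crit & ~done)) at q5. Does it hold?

Yes

Sat(~done) = {q1, q3, q4, q5, q6}
Sat(crit & ~done) = {q1, q4, q5}
AF (crit & ~done): least fixpoint, start Z0 = {q1, q4, q5}, add states with every successor in Z. Already a fixed point.
Sat(AF (crit & ~done)) = {q1, q4, q5}
Sat(AX (AF (crit & ~done))) = {s : every successor in {q1, q4, q5}} = {q5}
q5 ∈ Sat(AX (AF (crit & ~done))) = {q5}, so the formula holds at q5.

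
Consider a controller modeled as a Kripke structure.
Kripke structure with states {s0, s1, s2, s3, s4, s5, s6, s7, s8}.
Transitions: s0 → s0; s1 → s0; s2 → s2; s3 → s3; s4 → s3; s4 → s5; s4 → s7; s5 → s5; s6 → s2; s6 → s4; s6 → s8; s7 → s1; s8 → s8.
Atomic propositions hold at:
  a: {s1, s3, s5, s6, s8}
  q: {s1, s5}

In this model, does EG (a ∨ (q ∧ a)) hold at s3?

Yes

Sat(q ∧ a) = {s1, s5}
Sat(a ∨ (q ∧ a)) = {s1, s3, s5, s6, s8}
EG (a ∨ (q ∧ a)): greatest fixpoint, start Z0 = {s1, s3, s5, s6, s8}, keep only states in Sat with some successor in Z. Z1 = {s3, s5, s6, s8}; fixed.
Sat(EG (a ∨ (q ∧ a))) = {s3, s5, s6, s8}
s3 ∈ Sat(EG (a ∨ (q ∧ a))) = {s3, s5, s6, s8}, so the formula holds at s3.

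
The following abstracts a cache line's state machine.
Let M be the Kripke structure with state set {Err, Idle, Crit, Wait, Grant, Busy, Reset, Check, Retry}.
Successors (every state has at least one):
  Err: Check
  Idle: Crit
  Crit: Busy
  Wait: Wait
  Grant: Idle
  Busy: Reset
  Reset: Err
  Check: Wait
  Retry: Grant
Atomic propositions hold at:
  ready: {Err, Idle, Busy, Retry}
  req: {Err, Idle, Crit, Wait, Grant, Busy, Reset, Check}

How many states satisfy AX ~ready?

Sat(~ready) = {Crit, Wait, Grant, Reset, Check}
Sat(AX ~ready) = {s : every successor in {Crit, Wait, Grant, Reset, Check}} = {Err, Idle, Wait, Busy, Check, Retry}
|Sat(AX ~ready)| = |{Err, Idle, Wait, Busy, Check, Retry}| = 6.

6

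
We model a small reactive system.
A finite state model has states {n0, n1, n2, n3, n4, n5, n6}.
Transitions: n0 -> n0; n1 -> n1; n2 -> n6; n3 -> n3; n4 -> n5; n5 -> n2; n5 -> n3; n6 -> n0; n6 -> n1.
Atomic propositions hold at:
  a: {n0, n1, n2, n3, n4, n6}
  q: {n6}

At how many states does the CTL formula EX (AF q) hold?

AF q: least fixpoint, start Z0 = {n6}, add states with every successor in Z. Z1 = {n2, n6}; fixed.
Sat(AF q) = {n2, n6}
Sat(EX (AF q)) = {s : some successor in {n2, n6}} = {n2, n5}
|Sat(EX (AF q))| = |{n2, n5}| = 2.

2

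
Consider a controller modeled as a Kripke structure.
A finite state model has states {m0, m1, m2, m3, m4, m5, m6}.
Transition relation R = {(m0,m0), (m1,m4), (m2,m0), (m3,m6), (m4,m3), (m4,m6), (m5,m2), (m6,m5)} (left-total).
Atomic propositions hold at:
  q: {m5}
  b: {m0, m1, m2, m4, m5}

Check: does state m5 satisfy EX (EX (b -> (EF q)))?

No

EF q: least fixpoint, start Z0 = {m5}, add states with some successor in Z. Z1 = {m5, m6}; Z2 = {m3, m4, m5, m6}; Z3 = {m1, m3, m4, m5, m6}; fixed.
Sat(EF q) = {m1, m3, m4, m5, m6}
Sat(b -> (EF q)) = {m1, m3, m4, m5, m6}
Sat(EX (b -> (EF q))) = {s : some successor in {m1, m3, m4, m5, m6}} = {m1, m3, m4, m6}
Sat(EX (EX (b -> (EF q)))) = {s : some successor in {m1, m3, m4, m6}} = {m1, m3, m4}
m5 ∉ Sat(EX (EX (b -> (EF q)))) = {m1, m3, m4}, so the formula does not hold at m5.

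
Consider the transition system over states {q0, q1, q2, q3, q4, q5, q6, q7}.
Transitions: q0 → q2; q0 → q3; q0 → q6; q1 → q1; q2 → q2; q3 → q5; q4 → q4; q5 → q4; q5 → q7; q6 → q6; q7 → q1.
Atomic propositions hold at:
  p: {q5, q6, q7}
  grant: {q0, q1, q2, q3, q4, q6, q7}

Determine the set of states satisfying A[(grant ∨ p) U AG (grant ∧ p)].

Sat(grant ∨ p) = {q0, q1, q2, q3, q4, q5, q6, q7}
Sat(grant ∧ p) = {q6, q7}
AG (grant ∧ p): greatest fixpoint, start Z0 = {q6, q7}, keep only states in Sat with every successor in Z. Z1 = {q6}; fixed.
Sat(AG (grant ∧ p)) = {q6}
A[(grant ∨ p) U AG (grant ∧ p)]: least fixpoint, start Z0 = Sat(AG (grant ∧ p)) = {q6}, add states in Sat(grant ∨ p) with every successor in Z. Already a fixed point.
Sat(A[(grant ∨ p) U AG (grant ∧ p)]) = {q6}

{q6}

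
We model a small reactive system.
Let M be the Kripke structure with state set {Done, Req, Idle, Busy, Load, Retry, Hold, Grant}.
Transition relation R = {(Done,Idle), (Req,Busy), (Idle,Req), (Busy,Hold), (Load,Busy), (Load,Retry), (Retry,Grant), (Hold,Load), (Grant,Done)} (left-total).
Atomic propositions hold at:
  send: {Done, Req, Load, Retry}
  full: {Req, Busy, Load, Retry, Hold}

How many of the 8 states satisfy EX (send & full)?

3

Sat(send & full) = {Req, Load, Retry}
Sat(EX (send & full)) = {s : some successor in {Req, Load, Retry}} = {Idle, Load, Hold}
|Sat(EX (send & full))| = |{Idle, Load, Hold}| = 3.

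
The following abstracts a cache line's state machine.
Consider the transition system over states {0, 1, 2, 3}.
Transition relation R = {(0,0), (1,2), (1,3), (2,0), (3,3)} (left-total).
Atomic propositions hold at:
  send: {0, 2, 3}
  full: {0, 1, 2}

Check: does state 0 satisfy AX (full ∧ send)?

Sat(full ∧ send) = {0, 2}
Sat(AX (full ∧ send)) = {s : every successor in {0, 2}} = {0, 2}
0 ∈ Sat(AX (full ∧ send)) = {0, 2}, so the formula holds at 0.

Yes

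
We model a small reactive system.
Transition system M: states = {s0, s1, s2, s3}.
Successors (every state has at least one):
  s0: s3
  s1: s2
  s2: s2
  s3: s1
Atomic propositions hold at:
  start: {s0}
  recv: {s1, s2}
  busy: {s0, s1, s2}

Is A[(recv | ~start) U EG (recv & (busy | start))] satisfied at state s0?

No

Sat(~start) = {s1, s2, s3}
Sat(recv | ~start) = {s1, s2, s3}
Sat(busy | start) = {s0, s1, s2}
Sat(recv & (busy | start)) = {s1, s2}
EG (recv & (busy | start)): greatest fixpoint, start Z0 = {s1, s2}, keep only states in Sat with some successor in Z. Already a fixed point.
Sat(EG (recv & (busy | start))) = {s1, s2}
A[(recv | ~start) U EG (recv & (busy | start))]: least fixpoint, start Z0 = Sat(EG (recv & (busy | start))) = {s1, s2}, add states in Sat(recv | ~start) with every successor in Z. Z1 = {s1, s2, s3}; fixed.
Sat(A[(recv | ~start) U EG (recv & (busy | start))]) = {s1, s2, s3}
s0 ∉ Sat(A[(recv | ~start) U EG (recv & (busy | start))]) = {s1, s2, s3}, so the formula does not hold at s0.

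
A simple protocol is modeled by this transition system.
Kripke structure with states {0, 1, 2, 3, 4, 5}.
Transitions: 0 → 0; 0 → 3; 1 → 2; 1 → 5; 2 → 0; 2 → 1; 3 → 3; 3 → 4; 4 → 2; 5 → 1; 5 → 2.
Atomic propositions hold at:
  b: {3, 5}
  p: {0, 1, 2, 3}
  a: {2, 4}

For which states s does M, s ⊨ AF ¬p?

Sat(¬p) = {4, 5}
AF ¬p: least fixpoint, start Z0 = {4, 5}, add states with every successor in Z. Already a fixed point.
Sat(AF ¬p) = {4, 5}

{4, 5}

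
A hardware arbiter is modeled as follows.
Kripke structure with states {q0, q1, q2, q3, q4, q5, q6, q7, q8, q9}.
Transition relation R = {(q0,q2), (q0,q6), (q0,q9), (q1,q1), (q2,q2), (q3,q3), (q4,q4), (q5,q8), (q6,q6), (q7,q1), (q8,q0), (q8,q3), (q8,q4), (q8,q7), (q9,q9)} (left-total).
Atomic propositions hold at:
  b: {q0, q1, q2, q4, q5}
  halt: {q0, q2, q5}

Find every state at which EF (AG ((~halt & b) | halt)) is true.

Sat(~halt) = {q1, q3, q4, q6, q7, q8, q9}
Sat(~halt & b) = {q1, q4}
Sat((~halt & b) | halt) = {q0, q1, q2, q4, q5}
AG ((~halt & b) | halt): greatest fixpoint, start Z0 = {q0, q1, q2, q4, q5}, keep only states in Sat with every successor in Z. Z1 = {q1, q2, q4}; fixed.
Sat(AG ((~halt & b) | halt)) = {q1, q2, q4}
EF (AG ((~halt & b) | halt)): least fixpoint, start Z0 = {q1, q2, q4}, add states with some successor in Z. Z1 = {q0, q1, q2, q4, q7, q8}; Z2 = {q0, q1, q2, q4, q5, q7, q8}; fixed.
Sat(EF (AG ((~halt & b) | halt))) = {q0, q1, q2, q4, q5, q7, q8}

{q0, q1, q2, q4, q5, q7, q8}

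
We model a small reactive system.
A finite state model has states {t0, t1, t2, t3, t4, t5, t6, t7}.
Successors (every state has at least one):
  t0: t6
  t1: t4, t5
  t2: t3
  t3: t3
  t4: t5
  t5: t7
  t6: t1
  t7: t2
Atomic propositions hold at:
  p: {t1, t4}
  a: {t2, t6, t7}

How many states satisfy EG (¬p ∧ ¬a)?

1

Sat(¬p) = {t0, t2, t3, t5, t6, t7}
Sat(¬a) = {t0, t1, t3, t4, t5}
Sat(¬p ∧ ¬a) = {t0, t3, t5}
EG (¬p ∧ ¬a): greatest fixpoint, start Z0 = {t0, t3, t5}, keep only states in Sat with some successor in Z. Z1 = {t3}; fixed.
Sat(EG (¬p ∧ ¬a)) = {t3}
|Sat(EG (¬p ∧ ¬a))| = |{t3}| = 1.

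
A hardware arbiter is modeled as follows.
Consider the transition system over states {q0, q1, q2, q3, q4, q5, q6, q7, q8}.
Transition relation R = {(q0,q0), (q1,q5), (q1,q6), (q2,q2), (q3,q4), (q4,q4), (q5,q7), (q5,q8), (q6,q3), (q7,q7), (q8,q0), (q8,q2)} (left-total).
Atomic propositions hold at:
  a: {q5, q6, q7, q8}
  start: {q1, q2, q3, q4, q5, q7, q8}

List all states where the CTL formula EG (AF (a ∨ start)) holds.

{q1, q2, q3, q4, q5, q6, q7, q8}

Sat(a ∨ start) = {q1, q2, q3, q4, q5, q6, q7, q8}
AF (a ∨ start): least fixpoint, start Z0 = {q1, q2, q3, q4, q5, q6, q7, q8}, add states with every successor in Z. Already a fixed point.
Sat(AF (a ∨ start)) = {q1, q2, q3, q4, q5, q6, q7, q8}
EG (AF (a ∨ start)): greatest fixpoint, start Z0 = {q1, q2, q3, q4, q5, q6, q7, q8}, keep only states in Sat with some successor in Z. Already a fixed point.
Sat(EG (AF (a ∨ start))) = {q1, q2, q3, q4, q5, q6, q7, q8}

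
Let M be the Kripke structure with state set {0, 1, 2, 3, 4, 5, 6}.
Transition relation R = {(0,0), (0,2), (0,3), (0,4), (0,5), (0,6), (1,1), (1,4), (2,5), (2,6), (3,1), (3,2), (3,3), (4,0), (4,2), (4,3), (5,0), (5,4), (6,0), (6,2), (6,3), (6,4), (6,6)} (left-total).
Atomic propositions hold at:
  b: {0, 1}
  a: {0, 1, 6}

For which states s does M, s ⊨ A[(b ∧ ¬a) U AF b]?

{0, 1}

Sat(¬a) = {2, 3, 4, 5}
Sat(b ∧ ¬a) = ∅
AF b: least fixpoint, start Z0 = {0, 1}, add states with every successor in Z. Already a fixed point.
Sat(AF b) = {0, 1}
A[(b ∧ ¬a) U AF b]: least fixpoint, start Z0 = Sat(AF b) = {0, 1}, add states in Sat(b ∧ ¬a) with every successor in Z. Already a fixed point.
Sat(A[(b ∧ ¬a) U AF b]) = {0, 1}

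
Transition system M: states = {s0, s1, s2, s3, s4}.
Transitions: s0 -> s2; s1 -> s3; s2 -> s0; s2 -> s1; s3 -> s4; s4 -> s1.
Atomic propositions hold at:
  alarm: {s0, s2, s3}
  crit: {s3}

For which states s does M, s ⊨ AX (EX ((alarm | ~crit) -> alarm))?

{s0, s2, s4}

Sat(~crit) = {s0, s1, s2, s4}
Sat(alarm | ~crit) = {s0, s1, s2, s3, s4}
Sat((alarm | ~crit) -> alarm) = {s0, s2, s3}
Sat(EX ((alarm | ~crit) -> alarm)) = {s : some successor in {s0, s2, s3}} = {s0, s1, s2}
Sat(AX (EX ((alarm | ~crit) -> alarm))) = {s : every successor in {s0, s1, s2}} = {s0, s2, s4}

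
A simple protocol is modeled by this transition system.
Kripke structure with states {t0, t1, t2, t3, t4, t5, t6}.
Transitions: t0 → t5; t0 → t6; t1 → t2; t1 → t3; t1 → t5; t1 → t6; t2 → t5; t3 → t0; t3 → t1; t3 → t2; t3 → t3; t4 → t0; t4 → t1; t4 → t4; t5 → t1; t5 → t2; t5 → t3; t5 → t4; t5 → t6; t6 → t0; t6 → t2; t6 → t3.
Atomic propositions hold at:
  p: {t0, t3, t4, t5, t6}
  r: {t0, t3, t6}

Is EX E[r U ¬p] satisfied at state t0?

Yes

Sat(¬p) = {t1, t2}
E[r U ¬p]: least fixpoint, start Z0 = Sat(¬p) = {t1, t2}, add states in Sat(r) with some successor in Z. Z1 = {t1, t2, t3, t6}; Z2 = {t0, t1, t2, t3, t6}; fixed.
Sat(E[r U ¬p]) = {t0, t1, t2, t3, t6}
Sat(EX E[r U ¬p]) = {s : some successor in {t0, t1, t2, t3, t6}} = {t0, t1, t3, t4, t5, t6}
t0 ∈ Sat(EX E[r U ¬p]) = {t0, t1, t3, t4, t5, t6}, so the formula holds at t0.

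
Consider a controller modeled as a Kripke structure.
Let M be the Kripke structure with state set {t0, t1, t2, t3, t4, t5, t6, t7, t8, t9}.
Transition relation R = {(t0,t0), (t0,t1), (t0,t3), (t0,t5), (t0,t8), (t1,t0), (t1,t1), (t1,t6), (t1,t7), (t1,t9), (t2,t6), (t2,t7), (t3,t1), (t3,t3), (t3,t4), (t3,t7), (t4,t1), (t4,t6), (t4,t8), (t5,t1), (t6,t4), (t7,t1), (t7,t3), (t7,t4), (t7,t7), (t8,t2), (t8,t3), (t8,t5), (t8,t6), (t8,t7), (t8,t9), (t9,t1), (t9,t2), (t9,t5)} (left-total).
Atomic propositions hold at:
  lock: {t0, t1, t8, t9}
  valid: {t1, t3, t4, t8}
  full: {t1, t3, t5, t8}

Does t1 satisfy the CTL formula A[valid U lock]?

Yes

A[valid U lock]: least fixpoint, start Z0 = Sat(lock) = {t0, t1, t8, t9}, add states in Sat(valid) with every successor in Z. Already a fixed point.
Sat(A[valid U lock]) = {t0, t1, t8, t9}
t1 ∈ Sat(A[valid U lock]) = {t0, t1, t8, t9}, so the formula holds at t1.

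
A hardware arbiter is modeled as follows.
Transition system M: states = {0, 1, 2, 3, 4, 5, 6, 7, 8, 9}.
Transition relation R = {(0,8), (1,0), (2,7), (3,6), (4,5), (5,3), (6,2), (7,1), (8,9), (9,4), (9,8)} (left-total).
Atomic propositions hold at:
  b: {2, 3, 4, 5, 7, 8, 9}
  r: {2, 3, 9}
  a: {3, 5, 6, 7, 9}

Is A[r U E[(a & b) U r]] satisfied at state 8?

No

Sat(a & b) = {3, 5, 7, 9}
E[(a & b) U r]: least fixpoint, start Z0 = Sat(r) = {2, 3, 9}, add states in Sat(a & b) with some successor in Z. Z1 = {2, 3, 5, 9}; fixed.
Sat(E[(a & b) U r]) = {2, 3, 5, 9}
A[r U E[(a & b) U r]]: least fixpoint, start Z0 = Sat(E[(a & b) U r]) = {2, 3, 5, 9}, add states in Sat(r) with every successor in Z. Already a fixed point.
Sat(A[r U E[(a & b) U r]]) = {2, 3, 5, 9}
8 ∉ Sat(A[r U E[(a & b) U r]]) = {2, 3, 5, 9}, so the formula does not hold at 8.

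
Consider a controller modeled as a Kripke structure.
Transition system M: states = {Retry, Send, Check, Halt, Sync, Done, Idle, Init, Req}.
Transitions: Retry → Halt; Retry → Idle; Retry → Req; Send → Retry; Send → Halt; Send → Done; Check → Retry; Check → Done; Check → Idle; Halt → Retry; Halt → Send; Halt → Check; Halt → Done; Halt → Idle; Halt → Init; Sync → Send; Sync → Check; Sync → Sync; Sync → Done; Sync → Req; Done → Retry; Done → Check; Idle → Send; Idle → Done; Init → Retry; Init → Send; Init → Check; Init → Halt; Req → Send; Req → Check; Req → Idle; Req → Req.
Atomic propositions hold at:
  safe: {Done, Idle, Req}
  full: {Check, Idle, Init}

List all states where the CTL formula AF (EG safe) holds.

EG safe: greatest fixpoint, start Z0 = {Done, Idle, Req}, keep only states in Sat with some successor in Z. Z1 = {Idle, Req}; Z2 = {Req}; fixed.
Sat(EG safe) = {Req}
AF (EG safe): least fixpoint, start Z0 = {Req}, add states with every successor in Z. Already a fixed point.
Sat(AF (EG safe)) = {Req}

{Req}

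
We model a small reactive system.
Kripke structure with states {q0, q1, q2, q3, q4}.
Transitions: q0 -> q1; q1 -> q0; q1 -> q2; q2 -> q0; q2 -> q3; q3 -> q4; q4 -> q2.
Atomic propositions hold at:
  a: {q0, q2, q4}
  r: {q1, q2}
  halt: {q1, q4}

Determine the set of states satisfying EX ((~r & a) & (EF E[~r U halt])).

Sat(~r) = {q0, q3, q4}
Sat(~r & a) = {q0, q4}
E[~r U halt]: least fixpoint, start Z0 = Sat(halt) = {q1, q4}, add states in Sat(~r) with some successor in Z. Z1 = {q0, q1, q3, q4}; fixed.
Sat(E[~r U halt]) = {q0, q1, q3, q4}
EF E[~r U halt]: least fixpoint, start Z0 = {q0, q1, q3, q4}, add states with some successor in Z. Z1 = {q0, q1, q2, q3, q4}; fixed.
Sat(EF E[~r U halt]) = {q0, q1, q2, q3, q4}
Sat((~r & a) & (EF E[~r U halt])) = {q0, q4}
Sat(EX ((~r & a) & (EF E[~r U halt]))) = {s : some successor in {q0, q4}} = {q1, q2, q3}

{q1, q2, q3}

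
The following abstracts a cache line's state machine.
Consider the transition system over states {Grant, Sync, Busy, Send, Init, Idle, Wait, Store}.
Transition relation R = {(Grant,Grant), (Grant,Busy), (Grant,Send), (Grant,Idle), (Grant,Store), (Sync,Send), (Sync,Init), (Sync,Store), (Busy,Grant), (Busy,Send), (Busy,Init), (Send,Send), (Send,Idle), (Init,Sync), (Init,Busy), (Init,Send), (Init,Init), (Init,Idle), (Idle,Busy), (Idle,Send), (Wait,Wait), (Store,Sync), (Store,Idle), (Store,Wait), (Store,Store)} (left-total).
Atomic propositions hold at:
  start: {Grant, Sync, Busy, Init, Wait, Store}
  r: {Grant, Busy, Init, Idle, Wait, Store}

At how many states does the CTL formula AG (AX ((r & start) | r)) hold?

1

Sat(r & start) = {Grant, Busy, Init, Wait, Store}
Sat((r & start) | r) = {Grant, Busy, Init, Idle, Wait, Store}
Sat(AX ((r & start) | r)) = {s : every successor in {Grant, Busy, Init, Idle, Wait, Store}} = {Wait}
AG (AX ((r & start) | r)): greatest fixpoint, start Z0 = {Wait}, keep only states in Sat with every successor in Z. Already a fixed point.
Sat(AG (AX ((r & start) | r))) = {Wait}
|Sat(AG (AX ((r & start) | r)))| = |{Wait}| = 1.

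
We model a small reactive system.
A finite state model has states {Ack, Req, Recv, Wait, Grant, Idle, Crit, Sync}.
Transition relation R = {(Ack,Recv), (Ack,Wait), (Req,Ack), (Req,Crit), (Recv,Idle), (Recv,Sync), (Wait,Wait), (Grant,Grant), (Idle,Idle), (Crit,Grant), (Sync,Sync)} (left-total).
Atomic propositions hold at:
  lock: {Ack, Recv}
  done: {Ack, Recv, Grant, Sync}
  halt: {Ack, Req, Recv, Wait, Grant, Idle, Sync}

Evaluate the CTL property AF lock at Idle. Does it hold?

No

AF lock: least fixpoint, start Z0 = {Ack, Recv}, add states with every successor in Z. Already a fixed point.
Sat(AF lock) = {Ack, Recv}
Idle ∉ Sat(AF lock) = {Ack, Recv}, so the formula does not hold at Idle.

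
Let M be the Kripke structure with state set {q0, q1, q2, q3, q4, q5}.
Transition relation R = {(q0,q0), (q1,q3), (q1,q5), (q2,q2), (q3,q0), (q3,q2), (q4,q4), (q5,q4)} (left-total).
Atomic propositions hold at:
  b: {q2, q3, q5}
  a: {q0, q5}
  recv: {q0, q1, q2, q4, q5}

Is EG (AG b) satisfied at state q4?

No

AG b: greatest fixpoint, start Z0 = {q2, q3, q5}, keep only states in Sat with every successor in Z. Z1 = {q2}; fixed.
Sat(AG b) = {q2}
EG (AG b): greatest fixpoint, start Z0 = {q2}, keep only states in Sat with some successor in Z. Already a fixed point.
Sat(EG (AG b)) = {q2}
q4 ∉ Sat(EG (AG b)) = {q2}, so the formula does not hold at q4.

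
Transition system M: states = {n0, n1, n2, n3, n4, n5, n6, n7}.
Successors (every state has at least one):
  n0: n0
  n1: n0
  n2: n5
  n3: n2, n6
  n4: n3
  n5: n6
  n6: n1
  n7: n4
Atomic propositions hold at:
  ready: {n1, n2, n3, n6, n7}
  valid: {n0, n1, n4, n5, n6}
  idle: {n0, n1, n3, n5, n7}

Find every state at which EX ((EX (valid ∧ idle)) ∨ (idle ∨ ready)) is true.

{n0, n1, n2, n3, n4, n5, n6}

Sat(valid ∧ idle) = {n0, n1, n5}
Sat(EX (valid ∧ idle)) = {s : some successor in {n0, n1, n5}} = {n0, n1, n2, n6}
Sat(idle ∨ ready) = {n0, n1, n2, n3, n5, n6, n7}
Sat((EX (valid ∧ idle)) ∨ (idle ∨ ready)) = {n0, n1, n2, n3, n5, n6, n7}
Sat(EX ((EX (valid ∧ idle)) ∨ (idle ∨ ready))) = {s : some successor in {n0, n1, n2, n3, n5, n6, n7}} = {n0, n1, n2, n3, n4, n5, n6}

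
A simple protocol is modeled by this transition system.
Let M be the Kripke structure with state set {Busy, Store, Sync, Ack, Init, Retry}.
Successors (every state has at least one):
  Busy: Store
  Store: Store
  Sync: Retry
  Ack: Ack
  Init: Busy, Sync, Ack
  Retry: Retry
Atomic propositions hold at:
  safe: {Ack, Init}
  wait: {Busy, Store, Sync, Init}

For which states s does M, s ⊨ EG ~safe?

Sat(~safe) = {Busy, Store, Sync, Retry}
EG ~safe: greatest fixpoint, start Z0 = {Busy, Store, Sync, Retry}, keep only states in Sat with some successor in Z. Already a fixed point.
Sat(EG ~safe) = {Busy, Store, Sync, Retry}

{Busy, Store, Sync, Retry}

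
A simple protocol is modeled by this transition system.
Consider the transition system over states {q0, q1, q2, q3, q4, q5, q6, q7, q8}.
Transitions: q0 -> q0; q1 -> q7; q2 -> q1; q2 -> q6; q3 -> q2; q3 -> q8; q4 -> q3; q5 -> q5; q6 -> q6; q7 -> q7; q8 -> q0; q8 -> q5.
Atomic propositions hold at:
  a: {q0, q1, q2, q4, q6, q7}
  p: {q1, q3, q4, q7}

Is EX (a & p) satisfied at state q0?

Sat(a & p) = {q1, q4, q7}
Sat(EX (a & p)) = {s : some successor in {q1, q4, q7}} = {q1, q2, q7}
q0 ∉ Sat(EX (a & p)) = {q1, q2, q7}, so the formula does not hold at q0.

No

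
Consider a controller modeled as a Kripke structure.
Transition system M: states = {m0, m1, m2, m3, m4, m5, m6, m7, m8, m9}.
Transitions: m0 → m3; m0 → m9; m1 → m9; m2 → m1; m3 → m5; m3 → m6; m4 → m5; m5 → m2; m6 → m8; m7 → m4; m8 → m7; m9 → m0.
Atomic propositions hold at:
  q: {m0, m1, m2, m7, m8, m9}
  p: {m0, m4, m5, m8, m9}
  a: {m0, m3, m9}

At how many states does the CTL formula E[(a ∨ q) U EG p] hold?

Sat(a ∨ q) = {m0, m1, m2, m3, m7, m8, m9}
EG p: greatest fixpoint, start Z0 = {m0, m4, m5, m8, m9}, keep only states in Sat with some successor in Z. Z1 = {m0, m4, m9}; Z2 = {m0, m9}; fixed.
Sat(EG p) = {m0, m9}
E[(a ∨ q) U EG p]: least fixpoint, start Z0 = Sat(EG p) = {m0, m9}, add states in Sat(a ∨ q) with some successor in Z. Z1 = {m0, m1, m9}; Z2 = {m0, m1, m2, m9}; fixed.
Sat(E[(a ∨ q) U EG p]) = {m0, m1, m2, m9}
|Sat(E[(a ∨ q) U EG p])| = |{m0, m1, m2, m9}| = 4.

4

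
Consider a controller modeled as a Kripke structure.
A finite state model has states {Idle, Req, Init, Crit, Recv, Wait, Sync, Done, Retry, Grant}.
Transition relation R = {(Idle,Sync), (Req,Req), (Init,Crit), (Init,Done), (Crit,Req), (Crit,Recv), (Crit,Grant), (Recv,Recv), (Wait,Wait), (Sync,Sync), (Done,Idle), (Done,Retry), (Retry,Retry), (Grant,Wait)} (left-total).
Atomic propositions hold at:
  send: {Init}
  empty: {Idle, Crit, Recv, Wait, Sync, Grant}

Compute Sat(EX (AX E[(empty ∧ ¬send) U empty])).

{Idle, Crit, Recv, Wait, Sync, Done, Grant}

Sat(¬send) = {Idle, Req, Crit, Recv, Wait, Sync, Done, Retry, Grant}
Sat(empty ∧ ¬send) = {Idle, Crit, Recv, Wait, Sync, Grant}
E[(empty ∧ ¬send) U empty]: least fixpoint, start Z0 = Sat(empty) = {Idle, Crit, Recv, Wait, Sync, Grant}, add states in Sat(empty ∧ ¬send) with some successor in Z. Already a fixed point.
Sat(E[(empty ∧ ¬send) U empty]) = {Idle, Crit, Recv, Wait, Sync, Grant}
Sat(AX E[(empty ∧ ¬send) U empty]) = {s : every successor in {Idle, Crit, Recv, Wait, Sync, Grant}} = {Idle, Recv, Wait, Sync, Grant}
Sat(EX (AX E[(empty ∧ ¬send) U empty])) = {s : some successor in {Idle, Recv, Wait, Sync, Grant}} = {Idle, Crit, Recv, Wait, Sync, Done, Grant}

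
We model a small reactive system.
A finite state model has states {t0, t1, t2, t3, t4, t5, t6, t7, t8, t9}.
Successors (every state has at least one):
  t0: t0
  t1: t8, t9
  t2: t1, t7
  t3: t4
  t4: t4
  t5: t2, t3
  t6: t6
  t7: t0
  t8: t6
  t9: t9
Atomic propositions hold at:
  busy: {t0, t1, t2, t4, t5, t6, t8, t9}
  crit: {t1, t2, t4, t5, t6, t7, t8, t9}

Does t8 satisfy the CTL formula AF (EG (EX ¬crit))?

No

Sat(¬crit) = {t0, t3}
Sat(EX ¬crit) = {s : some successor in {t0, t3}} = {t0, t5, t7}
EG (EX ¬crit): greatest fixpoint, start Z0 = {t0, t5, t7}, keep only states in Sat with some successor in Z. Z1 = {t0, t7}; fixed.
Sat(EG (EX ¬crit)) = {t0, t7}
AF (EG (EX ¬crit)): least fixpoint, start Z0 = {t0, t7}, add states with every successor in Z. Already a fixed point.
Sat(AF (EG (EX ¬crit))) = {t0, t7}
t8 ∉ Sat(AF (EG (EX ¬crit))) = {t0, t7}, so the formula does not hold at t8.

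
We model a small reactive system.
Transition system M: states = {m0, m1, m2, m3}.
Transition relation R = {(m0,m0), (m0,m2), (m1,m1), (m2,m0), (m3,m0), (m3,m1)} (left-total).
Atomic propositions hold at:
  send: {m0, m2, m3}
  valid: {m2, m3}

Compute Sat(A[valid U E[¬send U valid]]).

{m2, m3}

Sat(¬send) = {m1}
E[¬send U valid]: least fixpoint, start Z0 = Sat(valid) = {m2, m3}, add states in Sat(¬send) with some successor in Z. Already a fixed point.
Sat(E[¬send U valid]) = {m2, m3}
A[valid U E[¬send U valid]]: least fixpoint, start Z0 = Sat(E[¬send U valid]) = {m2, m3}, add states in Sat(valid) with every successor in Z. Already a fixed point.
Sat(A[valid U E[¬send U valid]]) = {m2, m3}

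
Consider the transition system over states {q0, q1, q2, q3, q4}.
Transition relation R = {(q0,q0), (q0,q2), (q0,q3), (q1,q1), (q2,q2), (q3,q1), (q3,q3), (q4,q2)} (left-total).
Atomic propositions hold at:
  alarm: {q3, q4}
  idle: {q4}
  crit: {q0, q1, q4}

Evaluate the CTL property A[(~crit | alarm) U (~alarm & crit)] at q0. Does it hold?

Yes

Sat(~crit) = {q2, q3}
Sat(~crit | alarm) = {q2, q3, q4}
Sat(~alarm) = {q0, q1, q2}
Sat(~alarm & crit) = {q0, q1}
A[(~crit | alarm) U (~alarm & crit)]: least fixpoint, start Z0 = Sat((~alarm & crit)) = {q0, q1}, add states in Sat(~crit | alarm) with every successor in Z. Already a fixed point.
Sat(A[(~crit | alarm) U (~alarm & crit)]) = {q0, q1}
q0 ∈ Sat(A[(~crit | alarm) U (~alarm & crit)]) = {q0, q1}, so the formula holds at q0.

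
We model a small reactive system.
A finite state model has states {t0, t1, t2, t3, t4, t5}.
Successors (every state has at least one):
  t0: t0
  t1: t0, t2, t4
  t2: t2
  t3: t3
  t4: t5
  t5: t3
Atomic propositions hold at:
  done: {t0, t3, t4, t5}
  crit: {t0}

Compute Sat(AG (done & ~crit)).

Sat(~crit) = {t1, t2, t3, t4, t5}
Sat(done & ~crit) = {t3, t4, t5}
AG (done & ~crit): greatest fixpoint, start Z0 = {t3, t4, t5}, keep only states in Sat with every successor in Z. Already a fixed point.
Sat(AG (done & ~crit)) = {t3, t4, t5}

{t3, t4, t5}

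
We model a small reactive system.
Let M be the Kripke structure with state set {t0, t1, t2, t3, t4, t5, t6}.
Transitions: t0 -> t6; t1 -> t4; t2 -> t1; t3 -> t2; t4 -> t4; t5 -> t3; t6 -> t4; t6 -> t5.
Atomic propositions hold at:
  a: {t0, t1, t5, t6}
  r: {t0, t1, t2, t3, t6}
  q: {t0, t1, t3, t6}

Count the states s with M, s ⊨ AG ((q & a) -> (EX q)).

Sat(q & a) = {t0, t1, t6}
Sat(EX q) = {s : some successor in {t0, t1, t3, t6}} = {t0, t2, t5}
Sat((q & a) -> (EX q)) = {t0, t2, t3, t4, t5}
AG ((q & a) -> (EX q)): greatest fixpoint, start Z0 = {t0, t2, t3, t4, t5}, keep only states in Sat with every successor in Z. Z1 = {t3, t4, t5}; Z2 = {t4, t5}; Z3 = {t4}; fixed.
Sat(AG ((q & a) -> (EX q))) = {t4}
|Sat(AG ((q & a) -> (EX q)))| = |{t4}| = 1.

1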